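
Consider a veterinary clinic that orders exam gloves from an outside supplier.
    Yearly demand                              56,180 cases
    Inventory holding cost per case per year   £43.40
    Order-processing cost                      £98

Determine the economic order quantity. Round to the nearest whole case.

Optimal lot size Q* = (2 × 56,180 × £98 / £43.4)^½ ≈ 503.70

504 cases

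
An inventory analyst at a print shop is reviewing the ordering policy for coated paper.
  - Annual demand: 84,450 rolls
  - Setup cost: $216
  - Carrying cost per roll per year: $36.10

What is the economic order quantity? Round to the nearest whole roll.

Optimal lot size Q* = (2 × 84,450 × $216 / $36.1)^½ ≈ 1,005.28

1,005 rolls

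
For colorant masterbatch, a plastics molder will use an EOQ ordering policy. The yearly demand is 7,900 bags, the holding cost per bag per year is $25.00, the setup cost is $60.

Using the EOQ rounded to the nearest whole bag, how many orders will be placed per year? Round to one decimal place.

40.5 orders per year

Q* = √(2·D·S / H) = √(2·7,900·60 / 25) = √37,920.0 ≈ 194.73 → Q = 195
N = D/Q = 7,900/195 ≈ 40.513 orders/yr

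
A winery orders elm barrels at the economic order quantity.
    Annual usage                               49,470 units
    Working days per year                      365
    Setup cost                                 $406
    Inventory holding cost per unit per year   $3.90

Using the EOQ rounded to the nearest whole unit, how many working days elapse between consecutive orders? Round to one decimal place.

23.7 days

2DS/H = 2·49,470·406/3.9 = 10,299,907.69
EOQ = √10,299,907.69 ≈ 3,209.35 → Q = 3,209 units
Cycle time = (working days × Q)/D = (365 × 3,209) / 49,470 = 23.677 days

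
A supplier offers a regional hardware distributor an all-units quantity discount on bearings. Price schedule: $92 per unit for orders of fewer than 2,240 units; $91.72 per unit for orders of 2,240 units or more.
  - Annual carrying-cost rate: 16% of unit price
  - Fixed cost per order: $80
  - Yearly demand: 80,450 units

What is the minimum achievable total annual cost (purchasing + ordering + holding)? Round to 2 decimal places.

H₁ = 16%×$92 = $14.7200;  H₂ = 16%×$91.72 = $14.6752
EOQ₁ = √(2×80,450×80/14.7200) = 935.12  (< 2,240, feasible at tier 1)
EOQ₂ = √(2×80,450×80/14.6752) = 936.55  (< 2,240 → use Q = 2,240 at tier-2 price)
TC(tier 1 (EOQ₁), Q≈935.1) = $7,415,165.02
TC(tier 2, Q≈2,240.0) = $7,398,183.44
Minimum at tier 2: $7,398,183.44

$7,398,183.44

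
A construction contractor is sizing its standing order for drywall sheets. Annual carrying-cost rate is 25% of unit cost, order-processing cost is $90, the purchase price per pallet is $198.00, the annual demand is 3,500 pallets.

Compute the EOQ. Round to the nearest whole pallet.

113 pallets

Holding cost per pallet per year: H = 25% × $198 = $49.5000
EOQ = √(2DS/H) = √(2 × 3,500 × 90 / 49.5)
    = √(12,727.27) ≈ 112.82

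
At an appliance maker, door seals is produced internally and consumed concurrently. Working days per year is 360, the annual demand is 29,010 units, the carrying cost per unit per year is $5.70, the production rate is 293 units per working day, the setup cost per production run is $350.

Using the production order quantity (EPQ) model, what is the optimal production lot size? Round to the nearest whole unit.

2,217 units

d = 29,010/360 = 80.5833 units/day;  effective holding cost H(1 − d/p) = 5.7·(1 − 80.5833/293) = 4.13234
Q* = √(2DS / H_eff) = √(2·29,010·350 / 4.13234) ≈ 2,216.79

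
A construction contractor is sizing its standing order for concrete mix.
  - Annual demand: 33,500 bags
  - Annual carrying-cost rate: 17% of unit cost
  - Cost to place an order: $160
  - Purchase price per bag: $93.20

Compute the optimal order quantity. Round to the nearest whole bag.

823 bags

Holding cost per bag per year: H = 17% × $93.2 = $15.8440
2DS/H = 2·33,500·160/15.844 = 676,596.82
EOQ = √676,596.82 ≈ 822.56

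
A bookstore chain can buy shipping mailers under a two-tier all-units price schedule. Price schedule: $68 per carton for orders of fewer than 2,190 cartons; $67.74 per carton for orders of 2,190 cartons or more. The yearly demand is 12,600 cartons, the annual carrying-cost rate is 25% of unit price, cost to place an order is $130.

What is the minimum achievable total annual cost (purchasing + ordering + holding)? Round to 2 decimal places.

$864,262.71

H₁ = 25%×$68 = $17.0000;  H₂ = 25%×$67.74 = $16.9350
EOQ₁ = √(2×12,600×130/17.0000) = 438.98  (< 2,190, feasible at tier 1)
EOQ₂ = √(2×12,600×130/16.9350) = 439.82  (< 2,190 → use Q = 2,190 at tier-2 price)
TC(tier 1 (EOQ₁), Q≈439.0) = $864,262.71
TC(tier 2, Q≈2,190.0) = $872,815.77
Minimum at tier 1 (EOQ₁): $864,262.71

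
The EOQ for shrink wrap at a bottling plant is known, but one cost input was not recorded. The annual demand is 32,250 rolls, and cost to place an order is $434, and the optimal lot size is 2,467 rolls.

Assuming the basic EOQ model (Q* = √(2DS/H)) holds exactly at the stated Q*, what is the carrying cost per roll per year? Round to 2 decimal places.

Since Q* = (2DS/H)^½, squaring gives Q*²·H = 2DS.
H = 2DS / Q² = 2 × 32,250 × 434 / 2,467² = 4.5995

$4.60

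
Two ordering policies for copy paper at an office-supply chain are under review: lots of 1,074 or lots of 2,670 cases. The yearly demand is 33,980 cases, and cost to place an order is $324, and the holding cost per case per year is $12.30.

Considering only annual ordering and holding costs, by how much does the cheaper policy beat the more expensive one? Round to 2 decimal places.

Annual cost at Q: ordering D·S/Q plus holding Q·H/2.
TC(1,074) = (33,980/1,074)×324 + (1,074/2)×12.3 = $16,856.05
TC(2,670) = (33,980/2,670)×324 + (2,670/2)×12.3 = $20,543.92
Cheaper: Q = 1,074.  Difference = $3,687.87

$3,687.87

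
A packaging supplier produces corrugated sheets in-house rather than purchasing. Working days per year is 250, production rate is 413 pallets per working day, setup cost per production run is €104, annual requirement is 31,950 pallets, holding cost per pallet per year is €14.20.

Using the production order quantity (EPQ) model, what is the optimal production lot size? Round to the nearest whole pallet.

823 pallets

Daily demand d = 31,950/250 = 127.800; p = 413; 1 − d/p = 0.69056
EPQ = √(2DS / (H(1 − d/p)))
    = √(2 × 31,950 × 104 / (14.2 × 0.69056)) ≈ 823.23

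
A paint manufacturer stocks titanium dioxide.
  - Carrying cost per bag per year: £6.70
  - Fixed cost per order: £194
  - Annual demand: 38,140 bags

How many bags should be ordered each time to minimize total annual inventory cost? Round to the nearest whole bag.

1,486 bags

EOQ = √(2DS/H) = √(2 × 38,140 × 194 / 6.7)
    = √(2,208,704.48) ≈ 1,486.17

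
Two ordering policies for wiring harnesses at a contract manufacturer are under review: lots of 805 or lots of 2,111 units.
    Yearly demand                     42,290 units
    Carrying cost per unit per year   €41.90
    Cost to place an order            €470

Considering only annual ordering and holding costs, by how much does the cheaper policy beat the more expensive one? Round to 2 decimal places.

€12,085.23

Annual cost at Q: ordering D·S/Q plus holding Q·H/2.
TC(805) = (42,290/805)×470 + (805/2)×41.9 = €41,555.81
TC(2,111) = (42,290/2,111)×470 + (2,111/2)×41.9 = €53,641.04
|ΔTC| = |€41,555.81 − €53,641.04| = €12,085.23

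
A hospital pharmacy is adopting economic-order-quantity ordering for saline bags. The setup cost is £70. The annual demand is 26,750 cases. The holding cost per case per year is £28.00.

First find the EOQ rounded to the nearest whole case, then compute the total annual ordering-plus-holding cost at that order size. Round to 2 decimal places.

EOQ = √(2DS/H) = √(2 × 26,750 × 70 / 28)
    = √(133,750.00) ≈ 365.72 → Q = 366 cases
Annual ordering cost = (D/Q)·S = (26,750/366) × 70 = £5,116.12
Annual holding cost  = (Q/2)·H = (366/2) × 28 = £5,124.00
Total = £5,116.12 + £5,124.00 = £10,240.12

£10,240.12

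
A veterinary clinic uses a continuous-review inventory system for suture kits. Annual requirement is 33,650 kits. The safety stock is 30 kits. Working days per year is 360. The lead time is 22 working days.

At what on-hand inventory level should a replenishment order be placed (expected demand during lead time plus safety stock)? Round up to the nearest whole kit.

Daily demand d = 33,650 / 360 = 93.472 kits/day
Demand during lead time = 93.472 × 22 = 2,056.39
Reorder point = 2,056.39 + 30 = 2,086.39 → round up

2,087 kits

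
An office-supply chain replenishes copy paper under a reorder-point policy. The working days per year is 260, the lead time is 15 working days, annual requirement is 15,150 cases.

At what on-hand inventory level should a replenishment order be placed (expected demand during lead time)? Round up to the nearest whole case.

Daily demand d = 15,150 / 260 = 58.269 cases/day
Demand during lead time = 58.269 × 15 = 874.04
Reorder point = 874.04 → round up

875 cases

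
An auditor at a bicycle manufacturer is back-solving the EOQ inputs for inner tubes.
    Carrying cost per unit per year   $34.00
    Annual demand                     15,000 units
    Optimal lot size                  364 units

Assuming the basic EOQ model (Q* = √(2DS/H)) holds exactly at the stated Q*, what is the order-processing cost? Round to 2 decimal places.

From Q* = √(2DS/H) ⇒ Q*² = 2DS/H.
S = Q²H / (2D) = 364² × 34 / (2 × 15,000) = 150.1621

$150.16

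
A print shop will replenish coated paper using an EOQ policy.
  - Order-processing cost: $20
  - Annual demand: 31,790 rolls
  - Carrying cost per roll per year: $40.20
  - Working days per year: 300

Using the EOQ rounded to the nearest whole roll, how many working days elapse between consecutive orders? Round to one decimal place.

2DS/H = 2·31,790·20/40.2 = 31,631.84
EOQ = √31,631.84 ≈ 177.85 → Q = 178 rolls
Cycle time = (working days × Q)/D = (300 × 178) / 31,790 = 1.680 days

1.7 days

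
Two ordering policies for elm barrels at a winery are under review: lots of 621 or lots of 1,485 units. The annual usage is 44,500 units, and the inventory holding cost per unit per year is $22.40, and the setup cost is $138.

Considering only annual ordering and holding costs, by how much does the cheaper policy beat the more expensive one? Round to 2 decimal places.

$3,923.26

Annual cost at Q: ordering D·S/Q plus holding Q·H/2.
TC(621) = (44,500/621)×138 + (621/2)×22.4 = $16,844.09
TC(1,485) = (44,500/1,485)×138 + (1,485/2)×22.4 = $20,767.35
Lots of 621 are cheaper by $3,923.26.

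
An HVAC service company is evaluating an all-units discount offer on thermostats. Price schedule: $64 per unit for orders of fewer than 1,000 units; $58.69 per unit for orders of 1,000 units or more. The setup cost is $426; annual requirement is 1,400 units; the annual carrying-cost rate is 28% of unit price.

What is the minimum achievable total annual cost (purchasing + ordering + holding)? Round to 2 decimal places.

$90,979.00

H₁ = 28%×$64 = $17.9200;  H₂ = 28%×$58.69 = $16.4332
EOQ₁ = √(2×1,400×426/17.9200) = 258.00  (< 1,000, feasible at tier 1)
EOQ₂ = √(2×1,400×426/16.4332) = 269.42  (< 1,000 → use Q = 1,000 at tier-2 price)
TC(tier 1 (EOQ₁), Q≈258.0) = $94,223.31
TC(tier 2, Q≈1,000.0) = $90,979.00
Minimum at tier 2: $90,979.00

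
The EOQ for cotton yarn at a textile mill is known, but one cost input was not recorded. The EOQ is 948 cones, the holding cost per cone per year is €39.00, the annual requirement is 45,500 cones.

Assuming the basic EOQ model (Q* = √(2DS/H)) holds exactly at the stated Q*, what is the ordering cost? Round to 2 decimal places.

€385.16

EOQ relation: Q² = 2DS/H, so rearrange for the unknown.
S = Q²H / (2D) = 948² × 39 / (2 × 45,500) = 385.1589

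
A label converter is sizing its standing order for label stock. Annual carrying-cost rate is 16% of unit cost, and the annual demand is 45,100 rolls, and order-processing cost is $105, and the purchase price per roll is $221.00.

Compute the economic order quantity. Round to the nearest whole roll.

Holding cost per roll per year: H = 16% × $221 = $35.3600
2DS/H = 2·45,100·105/35.36 = 267,845.02
EOQ = √267,845.02 ≈ 517.54

518 rolls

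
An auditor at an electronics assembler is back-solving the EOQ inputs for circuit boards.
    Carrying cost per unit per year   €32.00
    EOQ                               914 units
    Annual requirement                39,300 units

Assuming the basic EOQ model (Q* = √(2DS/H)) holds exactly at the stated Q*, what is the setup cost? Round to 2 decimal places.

€340.11

EOQ relation: Q² = 2DS/H, so rearrange for the unknown.
S = Q²H / (2D) = 914² × 32 / (2 × 39,300) = 340.1103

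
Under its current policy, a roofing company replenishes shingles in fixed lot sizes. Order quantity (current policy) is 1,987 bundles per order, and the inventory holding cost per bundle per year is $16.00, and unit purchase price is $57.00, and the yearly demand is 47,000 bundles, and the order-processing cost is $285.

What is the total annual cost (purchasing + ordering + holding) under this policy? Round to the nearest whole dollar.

$2,701,637

Annual ordering cost = (D/Q)·S = (47,000/1,987) × 285 = $6,741.32
Annual holding cost  = (Q/2)·H = (1,987/2) × 16 = $15,896.00
Purchase cost = D·C = 47,000 × 57 = $2,679,000.00
Total = $6,741.32 + $15,896.00 + $2,679,000.00 = $2,701,637.32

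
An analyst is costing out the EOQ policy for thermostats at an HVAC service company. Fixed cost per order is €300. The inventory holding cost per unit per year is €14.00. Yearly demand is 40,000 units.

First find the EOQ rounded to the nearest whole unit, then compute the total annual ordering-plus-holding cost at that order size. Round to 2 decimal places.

Optimal lot size Q* = (2 × 40,000 × €300 / €14)^½ ≈ 1,309.31 → Q = 1,309 units
Orders/yr = 40,000/1,309 = 30.558; ordering cost = 30.558 × €300 = €9,167.30
Average inventory = 1,309/2 = 654.5; holding cost = 654.5 × €14 = €9,163.00
Total = €9,167.30 + €9,163.00 = €18,330.30

€18,330.30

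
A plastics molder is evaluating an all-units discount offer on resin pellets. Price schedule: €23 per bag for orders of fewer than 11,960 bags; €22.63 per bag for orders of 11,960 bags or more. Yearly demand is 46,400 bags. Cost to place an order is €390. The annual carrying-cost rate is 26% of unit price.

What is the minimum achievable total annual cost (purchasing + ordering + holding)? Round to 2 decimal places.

H₁ = 26%×€23 = €5.9800;  H₂ = 26%×€22.63 = €5.8838
EOQ₁ = √(2×46,400×390/5.9800) = 2,460.12  (< 11,960, feasible at tier 1)
EOQ₂ = √(2×46,400×390/5.8838) = 2,480.15  (< 11,960 → use Q = 11,960 at tier-2 price)
TC(tier 1 (EOQ₁), Q≈2,460.1) = €1,081,911.50
TC(tier 2, Q≈11,960.0) = €1,086,730.17
Minimum at tier 1 (EOQ₁): €1,081,911.50

€1,081,911.50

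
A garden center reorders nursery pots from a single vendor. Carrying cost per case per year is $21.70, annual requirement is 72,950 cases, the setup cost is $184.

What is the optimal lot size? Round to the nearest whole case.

EOQ = √(2DS/H) = √(2 × 72,950 × 184 / 21.7)
    = √(1,237,124.42) ≈ 1,112.26

1,112 cases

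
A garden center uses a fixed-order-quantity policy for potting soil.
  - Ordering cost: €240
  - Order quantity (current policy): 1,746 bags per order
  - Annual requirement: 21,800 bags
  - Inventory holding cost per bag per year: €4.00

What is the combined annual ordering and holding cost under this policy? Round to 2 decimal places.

Annual ordering cost = (D/Q)·S = (21,800/1,746) × 240 = €2,996.56
Annual holding cost  = (Q/2)·H = (1,746/2) × 4 = €3,492.00
Total = €2,996.56 + €3,492.00 = €6,488.56

€6,488.56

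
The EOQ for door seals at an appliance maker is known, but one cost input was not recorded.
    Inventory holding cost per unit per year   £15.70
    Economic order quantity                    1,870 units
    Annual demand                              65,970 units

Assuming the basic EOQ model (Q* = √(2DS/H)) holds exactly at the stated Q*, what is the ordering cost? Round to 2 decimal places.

From Q* = √(2DS/H) ⇒ Q*² = 2DS/H.
S = Q²H / (2D) = 1,870² × 15.7 / (2 × 65,970) = 416.1083

£416.11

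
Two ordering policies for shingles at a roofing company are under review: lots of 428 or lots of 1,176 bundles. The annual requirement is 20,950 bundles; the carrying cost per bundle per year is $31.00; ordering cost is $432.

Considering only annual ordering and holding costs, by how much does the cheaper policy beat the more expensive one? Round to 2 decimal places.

Annual cost at Q: ordering D·S/Q plus holding Q·H/2.
TC(428) = (20,950/428)×432 + (428/2)×31 = $27,779.79
TC(1,176) = (20,950/1,176)×432 + (1,176/2)×31 = $25,923.92
Lots of 1,176 are cheaper by $1,855.88.

$1,855.88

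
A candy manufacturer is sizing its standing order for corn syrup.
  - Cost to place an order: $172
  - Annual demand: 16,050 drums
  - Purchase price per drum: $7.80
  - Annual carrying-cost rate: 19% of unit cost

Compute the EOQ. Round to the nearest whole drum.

H = i·C = 0.19 × $7.8 = $1.4820 per drum-year
Optimal lot size Q* = (2 × 16,050 × $172 / $1.482)^½ ≈ 1,930.16

1,930 drums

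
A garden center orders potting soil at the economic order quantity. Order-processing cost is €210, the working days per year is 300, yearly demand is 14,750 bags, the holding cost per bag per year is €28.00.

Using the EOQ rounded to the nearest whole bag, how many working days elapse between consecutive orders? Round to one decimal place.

Q* = √(2·D·S / H) = √(2·14,750·210 / 28) = √221,250.0 ≈ 470.37 → Q = 470 bags
Days between orders = 300 / (D/Q) = 300 / 31.383 ≈ 9.559

9.6 days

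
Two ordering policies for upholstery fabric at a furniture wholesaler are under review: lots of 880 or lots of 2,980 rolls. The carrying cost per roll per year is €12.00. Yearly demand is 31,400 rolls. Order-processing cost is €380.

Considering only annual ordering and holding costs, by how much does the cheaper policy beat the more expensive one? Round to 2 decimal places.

€3,044.94

Annual cost at Q: ordering D·S/Q plus holding Q·H/2.
TC(880) = (31,400/880)×380 + (880/2)×12 = €18,839.09
TC(2,980) = (31,400/2,980)×380 + (2,980/2)×12 = €21,884.03
Lots of 880 are cheaper by €3,044.94.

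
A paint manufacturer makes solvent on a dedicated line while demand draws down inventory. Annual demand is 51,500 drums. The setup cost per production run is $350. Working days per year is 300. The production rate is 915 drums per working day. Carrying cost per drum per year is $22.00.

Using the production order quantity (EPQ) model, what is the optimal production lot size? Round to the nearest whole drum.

Daily demand d = 51,500/300 = 171.667; p = 915; 1 − d/p = 0.81239
EPQ = √(2DS / (H(1 − d/p)))
    = √(2 × 51,500 × 350 / (22 × 0.81239)) ≈ 1,420.23

1,420 drums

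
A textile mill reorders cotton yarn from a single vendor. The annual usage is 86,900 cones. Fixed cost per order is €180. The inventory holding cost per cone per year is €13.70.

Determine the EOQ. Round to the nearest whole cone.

Optimal lot size Q* = (2 × 86,900 × €180 / €13.7)^½ ≈ 1,511.13

1,511 cones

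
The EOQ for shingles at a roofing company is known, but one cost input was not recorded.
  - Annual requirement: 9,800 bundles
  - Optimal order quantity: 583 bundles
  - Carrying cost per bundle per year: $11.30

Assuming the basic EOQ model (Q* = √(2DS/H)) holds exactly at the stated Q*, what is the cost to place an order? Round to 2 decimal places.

$195.96

Since Q* = (2DS/H)^½, squaring gives Q*²·H = 2DS.
S = Q²H / (2D) = 583² × 11.3 / (2 × 9,800) = 195.9564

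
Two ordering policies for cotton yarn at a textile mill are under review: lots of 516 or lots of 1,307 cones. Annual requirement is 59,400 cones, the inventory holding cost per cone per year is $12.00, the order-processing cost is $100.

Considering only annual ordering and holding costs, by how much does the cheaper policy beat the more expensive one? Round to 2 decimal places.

Annual cost at Q: ordering D·S/Q plus holding Q·H/2.
TC(516) = (59,400/516)×100 + (516/2)×12 = $14,607.63
TC(1,307) = (59,400/1,307)×100 + (1,307/2)×12 = $12,386.76
Cheaper: Q = 1,307.  Difference = $2,220.87

$2,220.87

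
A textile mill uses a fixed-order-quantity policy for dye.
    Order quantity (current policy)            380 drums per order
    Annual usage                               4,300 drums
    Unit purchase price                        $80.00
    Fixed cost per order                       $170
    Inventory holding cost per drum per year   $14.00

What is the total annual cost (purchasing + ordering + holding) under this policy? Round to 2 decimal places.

$348,583.68

Orders/yr = 4,300/380 = 11.316; ordering cost = 11.316 × $170 = $1,923.68
Average inventory = 380/2 = 190; holding cost = 190 × $14 = $2,660.00
Purchase cost = D·C = 4,300 × 80 = $344,000.00
Total = $1,923.68 + $2,660.00 + $344,000.00 = $348,583.68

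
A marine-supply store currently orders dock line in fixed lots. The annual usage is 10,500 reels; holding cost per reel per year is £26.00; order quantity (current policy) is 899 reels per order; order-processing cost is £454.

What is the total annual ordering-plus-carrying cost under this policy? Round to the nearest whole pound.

£16,990

Ordering: D/Q × S = 10,500/899 × £454 = £5,302.56
Holding:  Q/2 × H = 899/2 × £26 = £11,687.00
Total = £5,302.56 + £11,687.00 = £16,989.56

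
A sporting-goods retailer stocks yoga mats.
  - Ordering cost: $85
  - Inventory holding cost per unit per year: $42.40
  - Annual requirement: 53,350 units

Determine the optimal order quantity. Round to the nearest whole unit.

462 units

Optimal lot size Q* = (2 × 53,350 × $85 / $42.4)^½ ≈ 462.50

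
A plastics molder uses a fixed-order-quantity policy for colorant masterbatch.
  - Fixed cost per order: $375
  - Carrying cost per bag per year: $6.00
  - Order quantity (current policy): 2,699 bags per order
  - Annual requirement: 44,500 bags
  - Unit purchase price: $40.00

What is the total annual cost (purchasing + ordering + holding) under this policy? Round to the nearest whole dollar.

Orders/yr = 44,500/2,699 = 16.488; ordering cost = 16.488 × $375 = $6,182.85
Average inventory = 2,699/2 = 1349.5; holding cost = 1349.5 × $6 = $8,097.00
Purchase cost = D·C = 44,500 × 40 = $1,780,000.00
Total = $6,182.85 + $8,097.00 + $1,780,000.00 = $1,794,279.85

$1,794,280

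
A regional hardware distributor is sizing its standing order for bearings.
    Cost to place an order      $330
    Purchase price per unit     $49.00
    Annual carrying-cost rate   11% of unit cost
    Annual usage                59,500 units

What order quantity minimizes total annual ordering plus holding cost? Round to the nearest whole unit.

H = i·C = 0.11 × $49 = $5.3900 per unit-year
Q* = √(2·D·S / H) = √(2·59,500·330 / 5.39) = √7,285,714.3 ≈ 2,699.21

2,699 units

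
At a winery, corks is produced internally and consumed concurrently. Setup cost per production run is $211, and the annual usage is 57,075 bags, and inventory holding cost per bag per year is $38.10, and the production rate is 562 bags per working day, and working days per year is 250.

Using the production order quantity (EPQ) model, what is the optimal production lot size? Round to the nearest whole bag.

d = 57,075/250 = 228.3000 bags/day;  effective holding cost H(1 − d/p) = 38.1·(1 − 228.3000/562) = 22.62272
Q* = √(2DS / H_eff) = √(2·57,075·211 / 22.62272) ≈ 1,031.83

1,032 bags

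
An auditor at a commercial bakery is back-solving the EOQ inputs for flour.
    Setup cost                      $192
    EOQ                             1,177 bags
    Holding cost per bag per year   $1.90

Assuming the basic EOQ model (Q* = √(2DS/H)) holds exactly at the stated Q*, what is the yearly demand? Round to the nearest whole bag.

Since Q* = (2DS/H)^½, squaring gives Q*²·H = 2DS.
D = Q²H / (2S) = 1,177² × 1.9 / (2 × 192) = 6,854.49

6,854 bags per year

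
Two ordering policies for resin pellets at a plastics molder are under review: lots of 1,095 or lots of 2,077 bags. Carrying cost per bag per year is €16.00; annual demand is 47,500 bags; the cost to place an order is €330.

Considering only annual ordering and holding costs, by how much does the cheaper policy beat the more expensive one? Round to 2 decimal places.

€1,087.87

For each Q, cost = (D/Q)·S + (Q/2)·H.
TC(1,095) = (47,500/1,095)×330 + (1,095/2)×16 = €23,075.07
TC(2,077) = (47,500/2,077)×330 + (2,077/2)×16 = €24,162.94
Lots of 1,095 are cheaper by €1,087.87.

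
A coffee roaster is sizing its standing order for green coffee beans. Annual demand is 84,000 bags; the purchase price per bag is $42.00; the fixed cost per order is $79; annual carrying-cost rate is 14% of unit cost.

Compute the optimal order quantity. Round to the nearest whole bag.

1,502 bags

Carrying cost H = $42 × 14% = $5.8800/bag/yr
Q* = √(2·D·S / H) = √(2·84,000·79 / 5.88) = √2,257,142.9 ≈ 1,502.38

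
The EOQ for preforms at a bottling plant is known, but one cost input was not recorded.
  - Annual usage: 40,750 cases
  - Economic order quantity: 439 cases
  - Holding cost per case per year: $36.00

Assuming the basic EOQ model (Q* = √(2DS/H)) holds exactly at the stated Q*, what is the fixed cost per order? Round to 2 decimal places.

$85.13

Since Q* = (2DS/H)^½, squaring gives Q*²·H = 2DS.
S = Q²H / (2D) = 439² × 36 / (2 × 40,750) = 85.1283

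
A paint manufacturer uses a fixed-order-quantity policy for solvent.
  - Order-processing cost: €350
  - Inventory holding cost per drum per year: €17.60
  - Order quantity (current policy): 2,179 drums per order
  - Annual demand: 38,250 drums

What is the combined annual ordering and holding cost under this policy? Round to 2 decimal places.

Ordering: D/Q × S = 38,250/2,179 × €350 = €6,143.87
Holding:  Q/2 × H = 2,179/2 × €17.6 = €19,175.20
Total = €6,143.87 + €19,175.20 = €25,319.07

€25,319.07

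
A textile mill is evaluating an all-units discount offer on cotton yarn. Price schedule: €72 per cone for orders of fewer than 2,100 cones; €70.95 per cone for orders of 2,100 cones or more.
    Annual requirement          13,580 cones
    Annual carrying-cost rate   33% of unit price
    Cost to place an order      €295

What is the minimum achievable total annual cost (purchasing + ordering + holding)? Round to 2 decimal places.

€989,992.84

H₁ = 33%×€72 = €23.7600;  H₂ = 33%×€70.95 = €23.4135
EOQ₁ = √(2×13,580×295/23.7600) = 580.70  (< 2,100, feasible at tier 1)
EOQ₂ = √(2×13,580×295/23.4135) = 584.98  (< 2,100 → use Q = 2,100 at tier-2 price)
TC(tier 1 (EOQ₁), Q≈580.7) = €991,557.46
TC(tier 2, Q≈2,100.0) = €989,992.84
Minimum at tier 2: €989,992.84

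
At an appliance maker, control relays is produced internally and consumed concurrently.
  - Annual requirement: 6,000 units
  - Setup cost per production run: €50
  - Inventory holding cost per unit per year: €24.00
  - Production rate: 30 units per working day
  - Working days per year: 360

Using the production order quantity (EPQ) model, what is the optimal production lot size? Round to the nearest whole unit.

237 units

d = 6,000/360 = 16.6667 units/day;  effective holding cost H(1 − d/p) = 24·(1 − 16.6667/30) = 10.66667
Q* = √(2DS / H_eff) = √(2·6,000·50 / 10.66667) ≈ 237.17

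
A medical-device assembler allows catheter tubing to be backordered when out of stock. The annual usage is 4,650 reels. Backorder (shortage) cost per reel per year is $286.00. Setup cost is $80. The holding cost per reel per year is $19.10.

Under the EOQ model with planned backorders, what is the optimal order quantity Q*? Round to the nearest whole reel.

Q* = √(2DS/H) · √((H + b)/b)
   = √(2 × 4,650 × 80 / 19.1) · √((19.1 + 286) / 286)
   = 197.365 × 1.0329 ≈ 203.85

204 reels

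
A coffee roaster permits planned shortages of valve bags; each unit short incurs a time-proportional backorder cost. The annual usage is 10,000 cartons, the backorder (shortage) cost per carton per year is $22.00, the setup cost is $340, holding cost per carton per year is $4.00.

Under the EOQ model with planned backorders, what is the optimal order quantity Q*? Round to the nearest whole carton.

Q* = √(2DS/H) · √((H + b)/b)
   = √(2 × 10,000 × 340 / 4) · √((4 + 22) / 22)
   = 1,303.840 × 1.0871 ≈ 1,417.42

1,417 cartons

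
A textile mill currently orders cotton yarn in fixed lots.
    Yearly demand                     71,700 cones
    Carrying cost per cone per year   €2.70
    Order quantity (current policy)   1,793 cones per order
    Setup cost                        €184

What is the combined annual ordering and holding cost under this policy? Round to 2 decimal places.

Annual ordering cost = (D/Q)·S = (71,700/1,793) × 184 = €7,357.95
Annual holding cost  = (Q/2)·H = (1,793/2) × 2.7 = €2,420.55
Total = €7,357.95 + €2,420.55 = €9,778.50

€9,778.50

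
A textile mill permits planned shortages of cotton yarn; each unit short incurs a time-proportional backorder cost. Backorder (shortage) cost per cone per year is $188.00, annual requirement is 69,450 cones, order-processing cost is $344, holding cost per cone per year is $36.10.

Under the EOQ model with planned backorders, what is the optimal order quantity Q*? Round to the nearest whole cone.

Basic EOQ = √(2·69,450·344/36.1) = 1,150.474
Backorder adjustment √((H+b)/b) = √((36.1+188)/188) = 1.0918
Q* = 1,150.474 × 1.0918 ≈ 1,256.08

1,256 cones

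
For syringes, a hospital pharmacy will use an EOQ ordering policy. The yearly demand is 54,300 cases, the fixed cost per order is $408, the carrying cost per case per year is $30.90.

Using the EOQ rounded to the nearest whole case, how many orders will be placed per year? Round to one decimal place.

2DS/H = 2·54,300·408/30.9 = 1,433,941.75
EOQ = √1,433,941.75 ≈ 1,197.47 → Q = 1,197
Orders per year = D/Q = 54,300 / 1,197 = 45.363

45.4 orders per year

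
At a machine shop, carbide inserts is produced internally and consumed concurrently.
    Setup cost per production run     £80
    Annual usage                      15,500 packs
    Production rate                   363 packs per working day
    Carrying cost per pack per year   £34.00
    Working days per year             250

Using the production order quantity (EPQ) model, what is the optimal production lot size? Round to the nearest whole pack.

d = 15,500/250 = 62.0000 packs/day;  effective holding cost H(1 − d/p) = 34·(1 − 62.0000/363) = 28.19284
Q* = √(2DS / H_eff) = √(2·15,500·80 / 28.19284) ≈ 296.59

297 packs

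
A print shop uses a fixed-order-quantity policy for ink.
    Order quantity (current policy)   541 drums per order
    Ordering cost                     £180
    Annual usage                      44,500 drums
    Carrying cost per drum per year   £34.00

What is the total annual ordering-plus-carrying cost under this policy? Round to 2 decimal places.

Annual ordering cost = (D/Q)·S = (44,500/541) × 180 = £14,805.91
Annual holding cost  = (Q/2)·H = (541/2) × 34 = £9,197.00
Total = £14,805.91 + £9,197.00 = £24,002.91

£24,002.91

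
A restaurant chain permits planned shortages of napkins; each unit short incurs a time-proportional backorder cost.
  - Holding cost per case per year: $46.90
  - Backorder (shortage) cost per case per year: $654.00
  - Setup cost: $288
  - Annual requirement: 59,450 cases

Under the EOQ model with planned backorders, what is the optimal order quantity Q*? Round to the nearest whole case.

Q* = √(2DS/H) · √((H + b)/b)
   = √(2 × 59,450 × 288 / 46.9) · √((46.9 + 654) / 654)
   = 854.478 × 1.0352 ≈ 884.59

885 cases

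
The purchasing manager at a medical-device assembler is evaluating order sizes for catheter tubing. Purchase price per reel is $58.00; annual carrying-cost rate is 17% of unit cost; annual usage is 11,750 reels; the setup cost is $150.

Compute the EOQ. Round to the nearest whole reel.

598 reels

Carrying cost H = $58 × 17% = $9.8600/reel/yr
Optimal lot size Q* = (2 × 11,750 × $150 / $9.86)^½ ≈ 597.92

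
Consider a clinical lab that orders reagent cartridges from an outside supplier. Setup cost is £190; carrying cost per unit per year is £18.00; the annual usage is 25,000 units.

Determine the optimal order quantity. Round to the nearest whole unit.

726 units

Q* = √(2·D·S / H) = √(2·25,000·190 / 18) = √527,777.8 ≈ 726.48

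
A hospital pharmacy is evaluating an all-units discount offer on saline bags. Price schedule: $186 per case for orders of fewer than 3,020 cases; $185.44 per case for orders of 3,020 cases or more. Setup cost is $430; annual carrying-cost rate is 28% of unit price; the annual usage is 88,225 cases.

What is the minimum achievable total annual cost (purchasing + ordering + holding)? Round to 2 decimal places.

H₁ = 28%×$186 = $52.0800;  H₂ = 28%×$185.44 = $51.9232
EOQ₁ = √(2×88,225×430/52.0800) = 1,207.01  (< 3,020, feasible at tier 1)
EOQ₂ = √(2×88,225×430/51.9232) = 1,208.83  (< 3,020 → use Q = 3,020 at tier-2 price)
TC(tier 1 (EOQ₁), Q≈1,207.0) = $16,472,710.89
TC(tier 2, Q≈3,020.0) = $16,451,409.87
Minimum at tier 2: $16,451,409.87

$16,451,409.87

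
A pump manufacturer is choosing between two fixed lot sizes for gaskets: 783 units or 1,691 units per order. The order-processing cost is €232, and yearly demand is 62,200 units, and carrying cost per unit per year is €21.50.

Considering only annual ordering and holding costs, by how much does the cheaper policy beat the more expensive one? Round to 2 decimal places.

€134.98

Annual cost at Q: ordering D·S/Q plus holding Q·H/2.
TC(783) = (62,200/783)×232 + (783/2)×21.5 = €26,846.88
TC(1,691) = (62,200/1,691)×232 + (1,691/2)×21.5 = €26,711.90
|ΔTC| = |€26,846.88 − €26,711.90| = €134.98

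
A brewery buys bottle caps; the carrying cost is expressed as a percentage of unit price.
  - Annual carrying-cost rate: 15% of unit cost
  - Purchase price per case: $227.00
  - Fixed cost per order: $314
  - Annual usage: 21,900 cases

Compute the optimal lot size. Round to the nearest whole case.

Carrying cost H = $227 × 15% = $34.0500/case/yr
Optimal lot size Q* = (2 × 21,900 × $314 / $34.05)^½ ≈ 635.54

636 cases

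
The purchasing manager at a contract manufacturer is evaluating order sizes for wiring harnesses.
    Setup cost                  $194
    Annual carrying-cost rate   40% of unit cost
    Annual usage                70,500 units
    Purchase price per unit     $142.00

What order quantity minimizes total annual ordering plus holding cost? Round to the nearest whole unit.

694 units

H = i·C = 0.4 × $142 = $56.8000 per unit-year
EOQ = √(2DS/H) = √(2 × 70,500 × 194 / 56.8)
    = √(481,584.51) ≈ 693.96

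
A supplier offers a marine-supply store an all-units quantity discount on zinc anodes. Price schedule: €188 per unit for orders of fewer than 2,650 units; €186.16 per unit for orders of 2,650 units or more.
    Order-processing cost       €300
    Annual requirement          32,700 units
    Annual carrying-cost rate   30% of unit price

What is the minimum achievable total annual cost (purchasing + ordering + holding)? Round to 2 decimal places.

€6,165,132.49

H₁ = 30%×€188 = €56.4000;  H₂ = 30%×€186.16 = €55.8480
EOQ₁ = √(2×32,700×300/56.4000) = 589.81  (< 2,650, feasible at tier 1)
EOQ₂ = √(2×32,700×300/55.8480) = 592.71  (< 2,650 → use Q = 2,650 at tier-2 price)
TC(tier 1 (EOQ₁), Q≈589.8) = €6,180,865.12
TC(tier 2, Q≈2,650.0) = €6,165,132.49
Minimum at tier 2: €6,165,132.49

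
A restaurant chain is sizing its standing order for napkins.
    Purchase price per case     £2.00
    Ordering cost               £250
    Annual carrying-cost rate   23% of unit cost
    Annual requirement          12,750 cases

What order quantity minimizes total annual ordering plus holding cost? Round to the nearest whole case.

3,723 cases

Carrying cost H = £2 × 23% = £0.4600/case/yr
EOQ = √(2DS/H) = √(2 × 12,750 × 250 / 0.46)
    = √(13,858,695.65) ≈ 3,722.73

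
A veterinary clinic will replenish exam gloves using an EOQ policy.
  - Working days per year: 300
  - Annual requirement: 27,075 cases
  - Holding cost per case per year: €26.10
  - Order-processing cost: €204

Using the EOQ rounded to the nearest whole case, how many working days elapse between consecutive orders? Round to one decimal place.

7.2 days

EOQ = √(2DS/H) = √(2 × 27,075 × 204 / 26.1)
    = √(423,241.38) ≈ 650.57 → Q = 651 cases
Cycle time = (working days × Q)/D = (300 × 651) / 27,075 = 7.213 days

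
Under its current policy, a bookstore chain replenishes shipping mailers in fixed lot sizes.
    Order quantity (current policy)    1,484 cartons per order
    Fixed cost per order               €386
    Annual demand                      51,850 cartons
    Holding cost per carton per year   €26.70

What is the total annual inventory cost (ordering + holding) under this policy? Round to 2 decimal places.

Ordering: D/Q × S = 51,850/1,484 × €386 = €13,486.59
Holding:  Q/2 × H = 1,484/2 × €26.7 = €19,811.40
Total = €13,486.59 + €19,811.40 = €33,297.99

€33,297.99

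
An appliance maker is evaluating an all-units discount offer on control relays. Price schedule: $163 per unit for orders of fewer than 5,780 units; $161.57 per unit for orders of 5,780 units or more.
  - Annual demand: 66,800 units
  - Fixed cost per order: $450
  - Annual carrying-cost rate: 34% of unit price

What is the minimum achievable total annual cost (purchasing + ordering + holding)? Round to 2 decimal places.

H₁ = 34%×$163 = $55.4200;  H₂ = 34%×$161.57 = $54.9338
EOQ₁ = √(2×66,800×450/55.4200) = 1,041.54  (< 5,780, feasible at tier 1)
EOQ₂ = √(2×66,800×450/54.9338) = 1,046.14  (< 5,780 → use Q = 5,780 at tier-2 price)
TC(tier 1 (EOQ₁), Q≈1,041.5) = $10,946,122.18
TC(tier 2, Q≈5,780.0) = $10,956,835.37
Minimum at tier 1 (EOQ₁): $10,946,122.18

$10,946,122.18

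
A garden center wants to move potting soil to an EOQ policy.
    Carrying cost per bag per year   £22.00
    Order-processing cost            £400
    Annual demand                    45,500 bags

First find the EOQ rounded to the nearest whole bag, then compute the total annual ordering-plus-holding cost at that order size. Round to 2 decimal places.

£28,298.41

Q* = √(2·D·S / H) = √(2·45,500·400 / 22) = √1,654,545.5 ≈ 1,286.29 → Q = 1,286 bags
Ordering: D/Q × S = 45,500/1,286 × £400 = £14,152.41
Holding:  Q/2 × H = 1,286/2 × £22 = £14,146.00
Total = £14,152.41 + £14,146.00 = £28,298.41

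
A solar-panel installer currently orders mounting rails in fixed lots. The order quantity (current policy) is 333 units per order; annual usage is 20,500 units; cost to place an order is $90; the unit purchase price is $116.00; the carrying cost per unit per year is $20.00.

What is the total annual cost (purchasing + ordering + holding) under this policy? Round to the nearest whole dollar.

$2,386,871

Annual ordering cost = (D/Q)·S = (20,500/333) × 90 = $5,540.54
Annual holding cost  = (Q/2)·H = (333/2) × 20 = $3,330.00
Purchase cost = D·C = 20,500 × 116 = $2,378,000.00
Total = $5,540.54 + $3,330.00 + $2,378,000.00 = $2,386,870.54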